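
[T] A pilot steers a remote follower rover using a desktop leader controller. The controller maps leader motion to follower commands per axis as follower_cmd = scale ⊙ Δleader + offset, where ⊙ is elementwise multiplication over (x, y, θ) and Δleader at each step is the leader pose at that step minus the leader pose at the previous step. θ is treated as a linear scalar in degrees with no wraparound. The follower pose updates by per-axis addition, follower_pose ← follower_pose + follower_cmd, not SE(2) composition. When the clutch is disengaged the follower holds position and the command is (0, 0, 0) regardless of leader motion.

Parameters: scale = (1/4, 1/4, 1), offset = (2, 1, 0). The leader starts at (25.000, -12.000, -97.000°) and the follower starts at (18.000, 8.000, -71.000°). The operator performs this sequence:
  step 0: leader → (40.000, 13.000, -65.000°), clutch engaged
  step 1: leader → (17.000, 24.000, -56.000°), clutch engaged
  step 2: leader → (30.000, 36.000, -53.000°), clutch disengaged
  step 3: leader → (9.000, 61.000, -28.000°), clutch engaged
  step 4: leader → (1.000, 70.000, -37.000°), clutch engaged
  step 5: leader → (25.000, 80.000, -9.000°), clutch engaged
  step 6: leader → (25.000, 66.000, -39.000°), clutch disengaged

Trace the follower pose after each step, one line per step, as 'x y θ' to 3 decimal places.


23.750 15.250 -39.000
20.000 19.000 -30.000
20.000 19.000 -30.000
16.750 26.250 -5.000
16.750 29.500 -14.000
24.750 33.000 14.000
24.750 33.000 14.000

step 0: Δleader=(15.000, 25.000, 32.000°), engaged; cmd=(5.750, 7.250, 32.000°) → follower=(23.750, 15.250, -39.000°)
step 1: Δleader=(-23.000, 11.000, 9.000°), engaged; cmd=(-3.750, 3.750, 9.000°) → follower=(20.000, 19.000, -30.000°)
step 2: Δleader=(13.000, 12.000, 3.000°), disengaged; cmd=(0,0,0) → follower holds at (20.000, 19.000, -30.000°)
step 3: Δleader=(-21.000, 25.000, 25.000°), engaged; cmd=(-3.250, 7.250, 25.000°) → follower=(16.750, 26.250, -5.000°)
step 4: Δleader=(-8.000, 9.000, -9.000°), engaged; cmd=(0.000, 3.250, -9.000°) → follower=(16.750, 29.500, -14.000°)
step 5: Δleader=(24.000, 10.000, 28.000°), engaged; cmd=(8.000, 3.500, 28.000°) → follower=(24.750, 33.000, 14.000°)
step 6: Δleader=(0.000, -14.000, -30.000°), disengaged; cmd=(0,0,0) → follower holds at (24.750, 33.000, 14.000°)


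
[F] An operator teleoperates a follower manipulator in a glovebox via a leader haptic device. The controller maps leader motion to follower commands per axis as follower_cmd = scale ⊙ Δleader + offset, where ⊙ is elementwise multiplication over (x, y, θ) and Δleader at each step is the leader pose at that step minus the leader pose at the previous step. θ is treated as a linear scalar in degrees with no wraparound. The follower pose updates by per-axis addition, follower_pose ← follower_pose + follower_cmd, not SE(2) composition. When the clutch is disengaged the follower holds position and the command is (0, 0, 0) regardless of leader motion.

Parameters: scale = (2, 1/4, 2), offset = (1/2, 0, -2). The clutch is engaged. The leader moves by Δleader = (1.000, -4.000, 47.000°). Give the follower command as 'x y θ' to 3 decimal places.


axis x: 2·1.000 + 1/2 = 2.500
axis y: 1/4·-4.000 + 0 = -1.000
axis θ: 2·47.000 + -2 = 92.000

2.500 -1.000 92.000


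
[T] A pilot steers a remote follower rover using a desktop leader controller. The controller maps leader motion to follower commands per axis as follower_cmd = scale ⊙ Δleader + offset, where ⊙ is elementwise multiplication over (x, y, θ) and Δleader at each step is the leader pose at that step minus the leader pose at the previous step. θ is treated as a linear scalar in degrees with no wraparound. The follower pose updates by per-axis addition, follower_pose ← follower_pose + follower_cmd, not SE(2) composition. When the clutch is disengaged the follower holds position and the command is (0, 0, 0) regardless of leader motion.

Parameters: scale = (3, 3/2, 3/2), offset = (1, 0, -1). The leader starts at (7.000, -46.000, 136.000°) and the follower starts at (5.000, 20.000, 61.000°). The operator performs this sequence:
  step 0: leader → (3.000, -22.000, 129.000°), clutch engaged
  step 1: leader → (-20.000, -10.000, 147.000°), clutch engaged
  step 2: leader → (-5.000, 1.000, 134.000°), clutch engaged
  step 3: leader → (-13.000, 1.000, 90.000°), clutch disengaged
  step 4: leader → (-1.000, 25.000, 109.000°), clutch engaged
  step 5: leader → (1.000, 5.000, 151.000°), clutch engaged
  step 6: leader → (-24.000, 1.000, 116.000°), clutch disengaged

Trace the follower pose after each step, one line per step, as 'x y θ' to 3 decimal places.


step 0: Δleader=(-4.000, 24.000, -7.000°), engaged; cmd=(-11.000, 36.000, -11.500°) → follower=(-6.000, 56.000, 49.500°)
step 1: Δleader=(-23.000, 12.000, 18.000°), engaged; cmd=(-68.000, 18.000, 26.000°) → follower=(-74.000, 74.000, 75.500°)
step 2: Δleader=(15.000, 11.000, -13.000°), engaged; cmd=(46.000, 16.500, -20.500°) → follower=(-28.000, 90.500, 55.000°)
step 3: Δleader=(-8.000, 0.000, -44.000°), disengaged; cmd=(0,0,0) → follower holds at (-28.000, 90.500, 55.000°)
step 4: Δleader=(12.000, 24.000, 19.000°), engaged; cmd=(37.000, 36.000, 27.500°) → follower=(9.000, 126.500, 82.500°)
step 5: Δleader=(2.000, -20.000, 42.000°), engaged; cmd=(7.000, -30.000, 62.000°) → follower=(16.000, 96.500, 144.500°)
step 6: Δleader=(-25.000, -4.000, -35.000°), disengaged; cmd=(0,0,0) → follower holds at (16.000, 96.500, 144.500°)

-6.000 56.000 49.500
-74.000 74.000 75.500
-28.000 90.500 55.000
-28.000 90.500 55.000
9.000 126.500 82.500
16.000 96.500 144.500
16.000 96.500 144.500


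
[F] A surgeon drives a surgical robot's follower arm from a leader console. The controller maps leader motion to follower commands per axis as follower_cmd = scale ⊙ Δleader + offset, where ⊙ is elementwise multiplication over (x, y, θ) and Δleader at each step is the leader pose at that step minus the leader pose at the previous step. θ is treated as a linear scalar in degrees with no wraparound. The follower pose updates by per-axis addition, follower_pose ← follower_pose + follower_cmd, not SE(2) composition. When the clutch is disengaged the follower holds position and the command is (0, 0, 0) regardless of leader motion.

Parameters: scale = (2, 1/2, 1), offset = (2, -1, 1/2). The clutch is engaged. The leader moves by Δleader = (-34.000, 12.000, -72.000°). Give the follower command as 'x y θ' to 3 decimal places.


-66.000 5.000 -71.500

axis x: 2·-34.000 + 2 = -66.000
axis y: 1/2·12.000 + -1 = 5.000
axis θ: 1·-72.000 + 1/2 = -71.500


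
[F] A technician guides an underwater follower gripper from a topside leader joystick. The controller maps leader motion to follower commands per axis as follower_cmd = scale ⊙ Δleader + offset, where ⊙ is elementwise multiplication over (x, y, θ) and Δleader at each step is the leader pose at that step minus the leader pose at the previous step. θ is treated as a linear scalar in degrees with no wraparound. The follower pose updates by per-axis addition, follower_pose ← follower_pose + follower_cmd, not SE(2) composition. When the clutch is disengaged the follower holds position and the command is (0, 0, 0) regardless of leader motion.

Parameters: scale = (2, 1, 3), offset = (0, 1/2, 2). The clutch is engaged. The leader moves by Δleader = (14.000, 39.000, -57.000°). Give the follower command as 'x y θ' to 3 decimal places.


axis x: 2·14.000 + 0 = 28.000
axis y: 1·39.000 + 1/2 = 39.500
axis θ: 3·-57.000 + 2 = -169.000

28.000 39.500 -169.000


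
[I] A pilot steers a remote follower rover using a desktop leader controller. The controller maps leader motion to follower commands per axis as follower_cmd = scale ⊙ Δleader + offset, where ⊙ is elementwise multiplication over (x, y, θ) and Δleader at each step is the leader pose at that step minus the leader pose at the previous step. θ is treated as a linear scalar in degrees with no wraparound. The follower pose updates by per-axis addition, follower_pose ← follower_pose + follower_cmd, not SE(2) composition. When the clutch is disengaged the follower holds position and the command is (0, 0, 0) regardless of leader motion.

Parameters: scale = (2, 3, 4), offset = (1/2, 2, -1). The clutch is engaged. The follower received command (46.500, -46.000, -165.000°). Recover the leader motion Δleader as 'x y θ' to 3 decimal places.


23.000 -16.000 -41.000

axis x: (46.500 − 1/2) / (2) = 23.000
axis y: (-46.000 − 2) / (3) = -16.000
axis θ: (-165.000 − -1) / (4) = -41.000


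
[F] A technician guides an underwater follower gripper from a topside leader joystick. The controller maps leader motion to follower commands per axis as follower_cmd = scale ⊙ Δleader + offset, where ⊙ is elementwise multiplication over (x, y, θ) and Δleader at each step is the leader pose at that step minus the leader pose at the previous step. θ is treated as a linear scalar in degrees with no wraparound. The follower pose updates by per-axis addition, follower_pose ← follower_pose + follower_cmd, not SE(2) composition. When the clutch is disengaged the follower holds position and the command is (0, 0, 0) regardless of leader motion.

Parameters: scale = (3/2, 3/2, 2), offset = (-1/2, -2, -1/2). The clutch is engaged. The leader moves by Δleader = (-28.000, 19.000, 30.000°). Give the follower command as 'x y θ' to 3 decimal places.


-42.500 26.500 59.500

axis x: 3/2·-28.000 + -1/2 = -42.500
axis y: 3/2·19.000 + -2 = 26.500
axis θ: 2·30.000 + -1/2 = 59.500


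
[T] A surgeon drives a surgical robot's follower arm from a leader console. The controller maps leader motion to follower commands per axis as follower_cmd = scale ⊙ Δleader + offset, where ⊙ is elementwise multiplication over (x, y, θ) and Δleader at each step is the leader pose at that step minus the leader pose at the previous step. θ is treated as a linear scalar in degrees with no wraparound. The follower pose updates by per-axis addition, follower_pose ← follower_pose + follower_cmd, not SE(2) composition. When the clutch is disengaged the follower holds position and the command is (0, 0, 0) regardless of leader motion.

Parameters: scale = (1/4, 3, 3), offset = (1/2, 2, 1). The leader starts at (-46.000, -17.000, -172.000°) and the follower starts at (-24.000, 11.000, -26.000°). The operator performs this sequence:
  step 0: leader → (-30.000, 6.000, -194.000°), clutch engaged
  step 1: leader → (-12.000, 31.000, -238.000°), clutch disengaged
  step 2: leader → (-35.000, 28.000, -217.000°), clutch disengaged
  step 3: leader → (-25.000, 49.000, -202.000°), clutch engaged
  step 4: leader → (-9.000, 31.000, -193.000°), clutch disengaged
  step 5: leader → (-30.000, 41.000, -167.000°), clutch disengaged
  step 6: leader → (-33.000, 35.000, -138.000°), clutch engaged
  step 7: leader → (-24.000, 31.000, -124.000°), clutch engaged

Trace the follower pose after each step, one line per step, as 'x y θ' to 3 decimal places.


-19.500 82.000 -91.000
-19.500 82.000 -91.000
-19.500 82.000 -91.000
-16.500 147.000 -45.000
-16.500 147.000 -45.000
-16.500 147.000 -45.000
-16.750 131.000 43.000
-14.000 121.000 86.000

step 0: Δleader=(16.000, 23.000, -22.000°), engaged; cmd=(4.500, 71.000, -65.000°) → follower=(-19.500, 82.000, -91.000°)
step 1: Δleader=(18.000, 25.000, -44.000°), disengaged; cmd=(0,0,0) → follower holds at (-19.500, 82.000, -91.000°)
step 2: Δleader=(-23.000, -3.000, 21.000°), disengaged; cmd=(0,0,0) → follower holds at (-19.500, 82.000, -91.000°)
step 3: Δleader=(10.000, 21.000, 15.000°), engaged; cmd=(3.000, 65.000, 46.000°) → follower=(-16.500, 147.000, -45.000°)
step 4: Δleader=(16.000, -18.000, 9.000°), disengaged; cmd=(0,0,0) → follower holds at (-16.500, 147.000, -45.000°)
step 5: Δleader=(-21.000, 10.000, 26.000°), disengaged; cmd=(0,0,0) → follower holds at (-16.500, 147.000, -45.000°)
step 6: Δleader=(-3.000, -6.000, 29.000°), engaged; cmd=(-0.250, -16.000, 88.000°) → follower=(-16.750, 131.000, 43.000°)
step 7: Δleader=(9.000, -4.000, 14.000°), engaged; cmd=(2.750, -10.000, 43.000°) → follower=(-14.000, 121.000, 86.000°)


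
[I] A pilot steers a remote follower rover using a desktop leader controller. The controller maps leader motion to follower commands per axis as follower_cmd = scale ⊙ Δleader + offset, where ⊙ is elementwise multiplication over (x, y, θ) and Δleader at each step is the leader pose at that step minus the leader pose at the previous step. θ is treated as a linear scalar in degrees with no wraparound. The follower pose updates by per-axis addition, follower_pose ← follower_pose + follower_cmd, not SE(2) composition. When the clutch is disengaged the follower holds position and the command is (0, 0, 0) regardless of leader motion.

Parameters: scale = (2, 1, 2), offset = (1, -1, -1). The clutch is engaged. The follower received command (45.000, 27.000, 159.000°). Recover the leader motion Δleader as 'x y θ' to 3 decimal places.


axis x: (45.000 − 1) / (2) = 22.000
axis y: (27.000 − -1) / (1) = 28.000
axis θ: (159.000 − -1) / (2) = 80.000

22.000 28.000 80.000


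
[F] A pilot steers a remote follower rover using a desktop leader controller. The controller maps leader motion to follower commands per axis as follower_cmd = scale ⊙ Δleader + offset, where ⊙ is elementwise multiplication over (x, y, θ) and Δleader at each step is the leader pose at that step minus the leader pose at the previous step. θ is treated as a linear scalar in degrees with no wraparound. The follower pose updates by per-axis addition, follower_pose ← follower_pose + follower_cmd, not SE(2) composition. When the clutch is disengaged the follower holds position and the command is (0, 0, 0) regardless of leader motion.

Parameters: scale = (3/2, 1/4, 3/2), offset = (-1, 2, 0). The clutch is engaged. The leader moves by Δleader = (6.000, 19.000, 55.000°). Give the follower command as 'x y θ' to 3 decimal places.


axis x: 3/2·6.000 + -1 = 8.000
axis y: 1/4·19.000 + 2 = 6.750
axis θ: 3/2·55.000 + 0 = 82.500

8.000 6.750 82.500


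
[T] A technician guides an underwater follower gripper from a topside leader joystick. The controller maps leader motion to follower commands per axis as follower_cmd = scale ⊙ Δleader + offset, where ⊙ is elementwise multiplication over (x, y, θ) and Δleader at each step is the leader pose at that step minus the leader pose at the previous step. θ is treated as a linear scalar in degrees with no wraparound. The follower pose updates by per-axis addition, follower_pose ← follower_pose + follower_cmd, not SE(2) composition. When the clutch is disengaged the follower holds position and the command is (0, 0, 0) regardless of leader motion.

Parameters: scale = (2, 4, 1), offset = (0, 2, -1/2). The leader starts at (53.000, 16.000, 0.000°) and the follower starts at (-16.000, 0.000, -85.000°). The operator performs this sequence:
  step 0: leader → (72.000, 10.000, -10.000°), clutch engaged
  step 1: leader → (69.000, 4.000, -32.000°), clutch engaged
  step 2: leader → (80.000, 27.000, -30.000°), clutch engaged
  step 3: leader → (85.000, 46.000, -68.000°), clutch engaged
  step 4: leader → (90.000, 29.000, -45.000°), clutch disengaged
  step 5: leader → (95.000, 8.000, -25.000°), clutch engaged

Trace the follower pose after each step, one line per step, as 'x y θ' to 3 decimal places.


22.000 -22.000 -95.500
16.000 -44.000 -118.000
38.000 50.000 -116.500
48.000 128.000 -155.000
48.000 128.000 -155.000
58.000 46.000 -135.500

step 0: Δleader=(19.000, -6.000, -10.000°), engaged; cmd=(38.000, -22.000, -10.500°) → follower=(22.000, -22.000, -95.500°)
step 1: Δleader=(-3.000, -6.000, -22.000°), engaged; cmd=(-6.000, -22.000, -22.500°) → follower=(16.000, -44.000, -118.000°)
step 2: Δleader=(11.000, 23.000, 2.000°), engaged; cmd=(22.000, 94.000, 1.500°) → follower=(38.000, 50.000, -116.500°)
step 3: Δleader=(5.000, 19.000, -38.000°), engaged; cmd=(10.000, 78.000, -38.500°) → follower=(48.000, 128.000, -155.000°)
step 4: Δleader=(5.000, -17.000, 23.000°), disengaged; cmd=(0,0,0) → follower holds at (48.000, 128.000, -155.000°)
step 5: Δleader=(5.000, -21.000, 20.000°), engaged; cmd=(10.000, -82.000, 19.500°) → follower=(58.000, 46.000, -135.500°)


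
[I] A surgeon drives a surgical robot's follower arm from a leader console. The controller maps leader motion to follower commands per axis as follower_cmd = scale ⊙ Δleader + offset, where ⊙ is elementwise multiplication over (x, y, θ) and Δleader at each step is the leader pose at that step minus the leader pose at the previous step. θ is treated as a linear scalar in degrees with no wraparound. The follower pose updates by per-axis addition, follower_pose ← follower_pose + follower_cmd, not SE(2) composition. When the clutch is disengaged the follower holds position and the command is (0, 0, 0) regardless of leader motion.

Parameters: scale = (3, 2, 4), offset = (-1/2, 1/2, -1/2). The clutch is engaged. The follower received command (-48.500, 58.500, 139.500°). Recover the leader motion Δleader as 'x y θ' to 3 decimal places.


axis x: (-48.500 − -1/2) / (3) = -16.000
axis y: (58.500 − 1/2) / (2) = 29.000
axis θ: (139.500 − -1/2) / (4) = 35.000

-16.000 29.000 35.000


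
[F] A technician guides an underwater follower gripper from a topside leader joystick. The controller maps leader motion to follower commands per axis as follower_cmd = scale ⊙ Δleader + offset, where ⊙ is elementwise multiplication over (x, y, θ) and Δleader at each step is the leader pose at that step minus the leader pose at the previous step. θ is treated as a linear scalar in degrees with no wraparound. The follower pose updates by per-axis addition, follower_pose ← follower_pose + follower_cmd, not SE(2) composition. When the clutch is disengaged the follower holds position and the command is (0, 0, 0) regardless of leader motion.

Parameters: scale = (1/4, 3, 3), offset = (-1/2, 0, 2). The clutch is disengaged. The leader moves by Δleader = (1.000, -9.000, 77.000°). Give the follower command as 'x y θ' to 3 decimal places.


0.000 0.000 0.000

clutch disengaged → follower holds; cmd = (0, 0, 0)


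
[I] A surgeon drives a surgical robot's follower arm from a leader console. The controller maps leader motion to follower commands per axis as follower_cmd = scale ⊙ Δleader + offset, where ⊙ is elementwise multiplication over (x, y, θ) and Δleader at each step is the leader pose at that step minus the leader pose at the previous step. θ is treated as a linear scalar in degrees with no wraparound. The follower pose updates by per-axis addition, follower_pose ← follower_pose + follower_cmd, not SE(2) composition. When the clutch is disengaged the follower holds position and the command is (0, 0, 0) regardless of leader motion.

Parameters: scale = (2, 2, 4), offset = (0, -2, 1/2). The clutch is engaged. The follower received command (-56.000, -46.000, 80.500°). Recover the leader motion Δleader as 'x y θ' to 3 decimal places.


axis x: (-56.000 − 0) / (2) = -28.000
axis y: (-46.000 − -2) / (2) = -22.000
axis θ: (80.500 − 1/2) / (4) = 20.000

-28.000 -22.000 20.000


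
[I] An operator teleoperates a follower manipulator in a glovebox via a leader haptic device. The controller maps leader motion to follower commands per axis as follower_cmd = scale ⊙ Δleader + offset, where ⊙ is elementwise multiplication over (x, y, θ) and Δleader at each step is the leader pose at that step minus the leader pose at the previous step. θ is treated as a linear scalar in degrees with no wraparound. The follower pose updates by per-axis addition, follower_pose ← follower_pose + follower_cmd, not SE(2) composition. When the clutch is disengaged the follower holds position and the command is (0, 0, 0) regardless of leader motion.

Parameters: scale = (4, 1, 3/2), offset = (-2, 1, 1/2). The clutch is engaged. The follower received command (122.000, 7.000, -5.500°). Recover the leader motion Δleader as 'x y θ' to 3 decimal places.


31.000 6.000 -4.000

axis x: (122.000 − -2) / (4) = 31.000
axis y: (7.000 − 1) / (1) = 6.000
axis θ: (-5.500 − 1/2) / (3/2) = -4.000


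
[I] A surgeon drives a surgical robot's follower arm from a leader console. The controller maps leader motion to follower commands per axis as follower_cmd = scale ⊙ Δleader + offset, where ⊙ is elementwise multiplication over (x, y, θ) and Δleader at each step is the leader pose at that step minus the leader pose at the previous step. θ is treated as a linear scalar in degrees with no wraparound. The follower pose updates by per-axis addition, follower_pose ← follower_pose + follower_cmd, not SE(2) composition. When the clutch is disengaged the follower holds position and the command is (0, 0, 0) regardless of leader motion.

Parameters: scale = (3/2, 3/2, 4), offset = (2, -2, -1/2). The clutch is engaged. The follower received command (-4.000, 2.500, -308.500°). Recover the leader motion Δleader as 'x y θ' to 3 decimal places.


-4.000 3.000 -77.000

axis x: (-4.000 − 2) / (3/2) = -4.000
axis y: (2.500 − -2) / (3/2) = 3.000
axis θ: (-308.500 − -1/2) / (4) = -77.000


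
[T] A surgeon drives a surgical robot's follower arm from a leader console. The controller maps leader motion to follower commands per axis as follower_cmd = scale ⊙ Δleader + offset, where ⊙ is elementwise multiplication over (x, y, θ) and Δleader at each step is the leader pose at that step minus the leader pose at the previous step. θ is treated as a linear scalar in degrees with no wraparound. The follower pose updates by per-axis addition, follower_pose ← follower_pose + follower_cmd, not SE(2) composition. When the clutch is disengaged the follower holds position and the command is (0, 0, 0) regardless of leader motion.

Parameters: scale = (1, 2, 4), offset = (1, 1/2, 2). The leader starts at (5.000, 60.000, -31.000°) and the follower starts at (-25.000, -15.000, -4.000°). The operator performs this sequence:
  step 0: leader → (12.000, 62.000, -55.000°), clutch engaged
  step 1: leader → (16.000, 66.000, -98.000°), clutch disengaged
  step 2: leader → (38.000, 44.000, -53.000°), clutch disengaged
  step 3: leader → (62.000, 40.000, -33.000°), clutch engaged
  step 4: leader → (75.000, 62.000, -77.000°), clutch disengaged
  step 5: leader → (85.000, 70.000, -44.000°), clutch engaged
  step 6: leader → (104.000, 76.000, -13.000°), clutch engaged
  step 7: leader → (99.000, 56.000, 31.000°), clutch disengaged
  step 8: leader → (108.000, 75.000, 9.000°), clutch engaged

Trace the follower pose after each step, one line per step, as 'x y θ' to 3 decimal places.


step 0: Δleader=(7.000, 2.000, -24.000°), engaged; cmd=(8.000, 4.500, -94.000°) → follower=(-17.000, -10.500, -98.000°)
step 1: Δleader=(4.000, 4.000, -43.000°), disengaged; cmd=(0,0,0) → follower holds at (-17.000, -10.500, -98.000°)
step 2: Δleader=(22.000, -22.000, 45.000°), disengaged; cmd=(0,0,0) → follower holds at (-17.000, -10.500, -98.000°)
step 3: Δleader=(24.000, -4.000, 20.000°), engaged; cmd=(25.000, -7.500, 82.000°) → follower=(8.000, -18.000, -16.000°)
step 4: Δleader=(13.000, 22.000, -44.000°), disengaged; cmd=(0,0,0) → follower holds at (8.000, -18.000, -16.000°)
step 5: Δleader=(10.000, 8.000, 33.000°), engaged; cmd=(11.000, 16.500, 134.000°) → follower=(19.000, -1.500, 118.000°)
step 6: Δleader=(19.000, 6.000, 31.000°), engaged; cmd=(20.000, 12.500, 126.000°) → follower=(39.000, 11.000, 244.000°)
step 7: Δleader=(-5.000, -20.000, 44.000°), disengaged; cmd=(0,0,0) → follower holds at (39.000, 11.000, 244.000°)
step 8: Δleader=(9.000, 19.000, -22.000°), engaged; cmd=(10.000, 38.500, -86.000°) → follower=(49.000, 49.500, 158.000°)

-17.000 -10.500 -98.000
-17.000 -10.500 -98.000
-17.000 -10.500 -98.000
8.000 -18.000 -16.000
8.000 -18.000 -16.000
19.000 -1.500 118.000
39.000 11.000 244.000
39.000 11.000 244.000
49.000 49.500 158.000


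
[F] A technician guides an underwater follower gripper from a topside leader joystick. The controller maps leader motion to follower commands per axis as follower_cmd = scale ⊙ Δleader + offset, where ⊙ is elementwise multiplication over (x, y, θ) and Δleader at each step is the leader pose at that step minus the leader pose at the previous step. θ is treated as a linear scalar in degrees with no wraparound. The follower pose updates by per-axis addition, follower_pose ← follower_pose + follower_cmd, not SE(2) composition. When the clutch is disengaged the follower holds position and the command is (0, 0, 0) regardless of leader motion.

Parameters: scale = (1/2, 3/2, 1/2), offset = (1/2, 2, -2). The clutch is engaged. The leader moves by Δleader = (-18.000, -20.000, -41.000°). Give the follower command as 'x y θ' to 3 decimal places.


axis x: 1/2·-18.000 + 1/2 = -8.500
axis y: 3/2·-20.000 + 2 = -28.000
axis θ: 1/2·-41.000 + -2 = -22.500

-8.500 -28.000 -22.500


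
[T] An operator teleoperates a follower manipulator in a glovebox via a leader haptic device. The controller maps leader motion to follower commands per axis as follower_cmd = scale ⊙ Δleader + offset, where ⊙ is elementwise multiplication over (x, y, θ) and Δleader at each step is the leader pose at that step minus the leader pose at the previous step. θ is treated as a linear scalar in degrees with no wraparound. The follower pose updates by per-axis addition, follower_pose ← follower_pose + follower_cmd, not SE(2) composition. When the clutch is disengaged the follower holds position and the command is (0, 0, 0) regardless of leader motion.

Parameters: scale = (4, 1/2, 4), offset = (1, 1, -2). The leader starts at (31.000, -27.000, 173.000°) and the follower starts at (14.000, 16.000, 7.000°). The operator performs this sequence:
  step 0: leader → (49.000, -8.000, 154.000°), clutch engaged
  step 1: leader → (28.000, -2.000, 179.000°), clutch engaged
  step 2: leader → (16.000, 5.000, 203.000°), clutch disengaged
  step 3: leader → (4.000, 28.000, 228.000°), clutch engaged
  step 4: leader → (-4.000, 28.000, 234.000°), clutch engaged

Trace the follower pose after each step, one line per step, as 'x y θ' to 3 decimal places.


87.000 26.500 -71.000
4.000 30.500 27.000
4.000 30.500 27.000
-43.000 43.000 125.000
-74.000 44.000 147.000

step 0: Δleader=(18.000, 19.000, -19.000°), engaged; cmd=(73.000, 10.500, -78.000°) → follower=(87.000, 26.500, -71.000°)
step 1: Δleader=(-21.000, 6.000, 25.000°), engaged; cmd=(-83.000, 4.000, 98.000°) → follower=(4.000, 30.500, 27.000°)
step 2: Δleader=(-12.000, 7.000, 24.000°), disengaged; cmd=(0,0,0) → follower holds at (4.000, 30.500, 27.000°)
step 3: Δleader=(-12.000, 23.000, 25.000°), engaged; cmd=(-47.000, 12.500, 98.000°) → follower=(-43.000, 43.000, 125.000°)
step 4: Δleader=(-8.000, 0.000, 6.000°), engaged; cmd=(-31.000, 1.000, 22.000°) → follower=(-74.000, 44.000, 147.000°)


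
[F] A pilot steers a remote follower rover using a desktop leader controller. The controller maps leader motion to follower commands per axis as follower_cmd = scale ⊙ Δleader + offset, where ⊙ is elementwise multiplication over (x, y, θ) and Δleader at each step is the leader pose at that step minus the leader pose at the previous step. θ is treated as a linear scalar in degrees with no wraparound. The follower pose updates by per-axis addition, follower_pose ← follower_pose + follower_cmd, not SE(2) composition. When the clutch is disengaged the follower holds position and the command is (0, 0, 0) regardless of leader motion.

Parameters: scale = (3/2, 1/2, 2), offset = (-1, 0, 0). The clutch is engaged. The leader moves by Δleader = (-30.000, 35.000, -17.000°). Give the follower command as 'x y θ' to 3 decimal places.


axis x: 3/2·-30.000 + -1 = -46.000
axis y: 1/2·35.000 + 0 = 17.500
axis θ: 2·-17.000 + 0 = -34.000

-46.000 17.500 -34.000


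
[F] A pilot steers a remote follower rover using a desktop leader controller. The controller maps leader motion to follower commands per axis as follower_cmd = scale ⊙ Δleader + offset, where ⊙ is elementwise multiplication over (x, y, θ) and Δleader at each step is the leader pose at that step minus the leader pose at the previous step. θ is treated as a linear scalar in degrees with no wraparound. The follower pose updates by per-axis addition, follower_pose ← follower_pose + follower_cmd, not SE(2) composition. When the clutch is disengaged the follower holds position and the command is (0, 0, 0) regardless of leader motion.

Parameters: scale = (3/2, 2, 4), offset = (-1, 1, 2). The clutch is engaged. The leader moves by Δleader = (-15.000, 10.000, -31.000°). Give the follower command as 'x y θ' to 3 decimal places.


axis x: 3/2·-15.000 + -1 = -23.500
axis y: 2·10.000 + 1 = 21.000
axis θ: 4·-31.000 + 2 = -122.000

-23.500 21.000 -122.000


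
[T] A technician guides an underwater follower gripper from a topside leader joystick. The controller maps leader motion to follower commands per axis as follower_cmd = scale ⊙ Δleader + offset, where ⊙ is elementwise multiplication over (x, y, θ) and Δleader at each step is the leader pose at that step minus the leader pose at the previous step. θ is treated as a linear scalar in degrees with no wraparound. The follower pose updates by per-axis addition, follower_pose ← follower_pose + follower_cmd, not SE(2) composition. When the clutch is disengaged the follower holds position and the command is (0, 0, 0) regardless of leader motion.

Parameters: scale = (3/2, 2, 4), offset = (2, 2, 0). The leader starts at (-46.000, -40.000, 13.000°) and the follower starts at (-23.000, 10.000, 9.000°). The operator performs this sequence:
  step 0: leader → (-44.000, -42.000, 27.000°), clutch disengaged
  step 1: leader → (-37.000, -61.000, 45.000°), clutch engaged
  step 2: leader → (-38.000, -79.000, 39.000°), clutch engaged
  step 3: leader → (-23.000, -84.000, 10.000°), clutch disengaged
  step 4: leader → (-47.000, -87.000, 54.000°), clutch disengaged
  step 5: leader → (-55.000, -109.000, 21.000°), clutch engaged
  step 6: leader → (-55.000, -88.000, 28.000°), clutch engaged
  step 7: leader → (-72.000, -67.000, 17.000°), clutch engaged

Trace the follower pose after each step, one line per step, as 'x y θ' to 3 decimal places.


-23.000 10.000 9.000
-10.500 -26.000 81.000
-10.000 -60.000 57.000
-10.000 -60.000 57.000
-10.000 -60.000 57.000
-20.000 -102.000 -75.000
-18.000 -58.000 -47.000
-41.500 -14.000 -91.000

step 0: Δleader=(2.000, -2.000, 14.000°), disengaged; cmd=(0,0,0) → follower holds at (-23.000, 10.000, 9.000°)
step 1: Δleader=(7.000, -19.000, 18.000°), engaged; cmd=(12.500, -36.000, 72.000°) → follower=(-10.500, -26.000, 81.000°)
step 2: Δleader=(-1.000, -18.000, -6.000°), engaged; cmd=(0.500, -34.000, -24.000°) → follower=(-10.000, -60.000, 57.000°)
step 3: Δleader=(15.000, -5.000, -29.000°), disengaged; cmd=(0,0,0) → follower holds at (-10.000, -60.000, 57.000°)
step 4: Δleader=(-24.000, -3.000, 44.000°), disengaged; cmd=(0,0,0) → follower holds at (-10.000, -60.000, 57.000°)
step 5: Δleader=(-8.000, -22.000, -33.000°), engaged; cmd=(-10.000, -42.000, -132.000°) → follower=(-20.000, -102.000, -75.000°)
step 6: Δleader=(0.000, 21.000, 7.000°), engaged; cmd=(2.000, 44.000, 28.000°) → follower=(-18.000, -58.000, -47.000°)
step 7: Δleader=(-17.000, 21.000, -11.000°), engaged; cmd=(-23.500, 44.000, -44.000°) → follower=(-41.500, -14.000, -91.000°)


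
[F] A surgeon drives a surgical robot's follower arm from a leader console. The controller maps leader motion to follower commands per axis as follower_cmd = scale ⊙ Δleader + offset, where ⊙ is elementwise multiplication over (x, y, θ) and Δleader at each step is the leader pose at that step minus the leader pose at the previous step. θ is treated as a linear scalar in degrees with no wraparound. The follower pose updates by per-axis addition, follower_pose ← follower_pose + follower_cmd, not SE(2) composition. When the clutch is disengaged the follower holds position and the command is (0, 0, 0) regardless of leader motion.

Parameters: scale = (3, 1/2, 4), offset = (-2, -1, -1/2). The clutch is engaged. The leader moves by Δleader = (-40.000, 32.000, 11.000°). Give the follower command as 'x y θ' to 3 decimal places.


axis x: 3·-40.000 + -2 = -122.000
axis y: 1/2·32.000 + -1 = 15.000
axis θ: 4·11.000 + -1/2 = 43.500

-122.000 15.000 43.500


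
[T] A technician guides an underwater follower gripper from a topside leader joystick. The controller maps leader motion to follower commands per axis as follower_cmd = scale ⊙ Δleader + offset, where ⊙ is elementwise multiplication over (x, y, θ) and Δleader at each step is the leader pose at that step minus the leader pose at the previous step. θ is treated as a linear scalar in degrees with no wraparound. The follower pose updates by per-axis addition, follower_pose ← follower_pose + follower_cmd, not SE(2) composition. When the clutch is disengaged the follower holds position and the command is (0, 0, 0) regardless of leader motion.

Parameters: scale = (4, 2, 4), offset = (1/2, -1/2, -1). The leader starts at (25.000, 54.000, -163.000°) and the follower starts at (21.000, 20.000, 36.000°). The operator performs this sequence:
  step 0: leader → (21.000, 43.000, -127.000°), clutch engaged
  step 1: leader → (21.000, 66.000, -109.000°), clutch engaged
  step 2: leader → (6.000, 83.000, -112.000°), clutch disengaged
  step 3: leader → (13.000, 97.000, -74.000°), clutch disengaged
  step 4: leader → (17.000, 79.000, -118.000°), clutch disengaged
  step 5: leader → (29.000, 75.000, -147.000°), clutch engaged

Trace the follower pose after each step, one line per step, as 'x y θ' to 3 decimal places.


step 0: Δleader=(-4.000, -11.000, 36.000°), engaged; cmd=(-15.500, -22.500, 143.000°) → follower=(5.500, -2.500, 179.000°)
step 1: Δleader=(0.000, 23.000, 18.000°), engaged; cmd=(0.500, 45.500, 71.000°) → follower=(6.000, 43.000, 250.000°)
step 2: Δleader=(-15.000, 17.000, -3.000°), disengaged; cmd=(0,0,0) → follower holds at (6.000, 43.000, 250.000°)
step 3: Δleader=(7.000, 14.000, 38.000°), disengaged; cmd=(0,0,0) → follower holds at (6.000, 43.000, 250.000°)
step 4: Δleader=(4.000, -18.000, -44.000°), disengaged; cmd=(0,0,0) → follower holds at (6.000, 43.000, 250.000°)
step 5: Δleader=(12.000, -4.000, -29.000°), engaged; cmd=(48.500, -8.500, -117.000°) → follower=(54.500, 34.500, 133.000°)

5.500 -2.500 179.000
6.000 43.000 250.000
6.000 43.000 250.000
6.000 43.000 250.000
6.000 43.000 250.000
54.500 34.500 133.000


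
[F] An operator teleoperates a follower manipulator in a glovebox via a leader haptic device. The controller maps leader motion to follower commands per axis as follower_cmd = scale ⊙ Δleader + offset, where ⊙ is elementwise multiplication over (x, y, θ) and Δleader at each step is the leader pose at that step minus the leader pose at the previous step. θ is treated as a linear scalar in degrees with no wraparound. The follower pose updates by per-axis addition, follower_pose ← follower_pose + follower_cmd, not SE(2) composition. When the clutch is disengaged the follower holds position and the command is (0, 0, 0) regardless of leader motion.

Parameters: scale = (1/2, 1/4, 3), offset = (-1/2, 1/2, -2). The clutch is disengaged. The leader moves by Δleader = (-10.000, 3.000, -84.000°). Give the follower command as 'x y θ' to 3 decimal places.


clutch disengaged → follower holds; cmd = (0, 0, 0)

0.000 0.000 0.000


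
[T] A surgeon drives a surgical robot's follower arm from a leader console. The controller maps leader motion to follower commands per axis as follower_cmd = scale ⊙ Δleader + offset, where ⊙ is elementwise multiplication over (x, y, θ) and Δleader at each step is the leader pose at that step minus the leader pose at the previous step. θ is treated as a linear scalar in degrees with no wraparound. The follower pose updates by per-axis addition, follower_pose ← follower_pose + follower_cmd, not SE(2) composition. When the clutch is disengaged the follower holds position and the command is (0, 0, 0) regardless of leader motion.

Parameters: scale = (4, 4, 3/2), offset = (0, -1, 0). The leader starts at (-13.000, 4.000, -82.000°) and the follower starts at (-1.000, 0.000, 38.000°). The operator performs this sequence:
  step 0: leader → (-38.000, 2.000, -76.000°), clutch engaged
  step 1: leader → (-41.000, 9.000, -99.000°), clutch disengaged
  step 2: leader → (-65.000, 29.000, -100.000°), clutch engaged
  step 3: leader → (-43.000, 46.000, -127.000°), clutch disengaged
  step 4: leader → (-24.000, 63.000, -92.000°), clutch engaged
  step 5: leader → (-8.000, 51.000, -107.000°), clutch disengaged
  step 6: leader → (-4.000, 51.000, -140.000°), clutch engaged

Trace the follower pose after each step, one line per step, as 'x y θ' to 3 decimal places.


step 0: Δleader=(-25.000, -2.000, 6.000°), engaged; cmd=(-100.000, -9.000, 9.000°) → follower=(-101.000, -9.000, 47.000°)
step 1: Δleader=(-3.000, 7.000, -23.000°), disengaged; cmd=(0,0,0) → follower holds at (-101.000, -9.000, 47.000°)
step 2: Δleader=(-24.000, 20.000, -1.000°), engaged; cmd=(-96.000, 79.000, -1.500°) → follower=(-197.000, 70.000, 45.500°)
step 3: Δleader=(22.000, 17.000, -27.000°), disengaged; cmd=(0,0,0) → follower holds at (-197.000, 70.000, 45.500°)
step 4: Δleader=(19.000, 17.000, 35.000°), engaged; cmd=(76.000, 67.000, 52.500°) → follower=(-121.000, 137.000, 98.000°)
step 5: Δleader=(16.000, -12.000, -15.000°), disengaged; cmd=(0,0,0) → follower holds at (-121.000, 137.000, 98.000°)
step 6: Δleader=(4.000, 0.000, -33.000°), engaged; cmd=(16.000, -1.000, -49.500°) → follower=(-105.000, 136.000, 48.500°)

-101.000 -9.000 47.000
-101.000 -9.000 47.000
-197.000 70.000 45.500
-197.000 70.000 45.500
-121.000 137.000 98.000
-121.000 137.000 98.000
-105.000 136.000 48.500


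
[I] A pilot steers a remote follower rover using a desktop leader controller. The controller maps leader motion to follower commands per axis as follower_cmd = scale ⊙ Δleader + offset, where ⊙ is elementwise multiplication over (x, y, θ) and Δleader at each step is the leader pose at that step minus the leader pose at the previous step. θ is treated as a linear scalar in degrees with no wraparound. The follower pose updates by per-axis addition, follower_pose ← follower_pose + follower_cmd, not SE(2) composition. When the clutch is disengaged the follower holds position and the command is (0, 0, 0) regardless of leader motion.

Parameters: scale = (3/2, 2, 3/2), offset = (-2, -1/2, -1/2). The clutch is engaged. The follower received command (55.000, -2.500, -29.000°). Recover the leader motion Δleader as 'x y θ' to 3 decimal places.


axis x: (55.000 − -2) / (3/2) = 38.000
axis y: (-2.500 − -1/2) / (2) = -1.000
axis θ: (-29.000 − -1/2) / (3/2) = -19.000

38.000 -1.000 -19.000


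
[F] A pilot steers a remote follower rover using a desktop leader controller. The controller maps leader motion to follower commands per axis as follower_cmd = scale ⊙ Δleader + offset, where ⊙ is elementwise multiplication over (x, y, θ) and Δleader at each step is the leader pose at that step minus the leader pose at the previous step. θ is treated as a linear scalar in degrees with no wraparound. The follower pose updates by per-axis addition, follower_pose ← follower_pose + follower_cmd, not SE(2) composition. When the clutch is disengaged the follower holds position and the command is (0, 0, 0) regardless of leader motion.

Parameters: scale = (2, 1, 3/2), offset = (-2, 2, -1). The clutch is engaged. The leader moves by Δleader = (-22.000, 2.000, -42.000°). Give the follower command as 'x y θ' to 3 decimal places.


axis x: 2·-22.000 + -2 = -46.000
axis y: 1·2.000 + 2 = 4.000
axis θ: 3/2·-42.000 + -1 = -64.000

-46.000 4.000 -64.000
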